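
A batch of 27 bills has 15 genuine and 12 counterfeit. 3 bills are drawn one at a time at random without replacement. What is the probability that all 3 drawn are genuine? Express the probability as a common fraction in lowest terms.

7/45

Multiply the conditional probabilities at each draw: 15/27 · 14/26 · 13/25 = 2730/17550 = 7/45.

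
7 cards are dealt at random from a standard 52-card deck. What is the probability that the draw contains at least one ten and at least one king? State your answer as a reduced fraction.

There are C(52,7) = 133784560 possible draws.
By inclusion-exclusion on the complements, draws missing all tens or all kings: C(48,7) + C(48,7) − C(44,7) = 73629072 + 73629072 − 38320568 = 108937576.
So draws with at least one of each: 133784560 − 108937576 = 24846984, probability 24846984/133784560 = 3105873/16723070.

3105873/16723070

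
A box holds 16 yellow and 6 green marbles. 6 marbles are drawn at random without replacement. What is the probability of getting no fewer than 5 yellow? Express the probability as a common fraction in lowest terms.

Total selections: C(22,6) = 74613.
Favorable selections (no fewer than 5 yellow): C(16,5)·C(6,1) + C(16,6)·C(6,0) = 26208 + 8008 = 34216.
Probability = 34216/74613 = 4888/10659.

4888/10659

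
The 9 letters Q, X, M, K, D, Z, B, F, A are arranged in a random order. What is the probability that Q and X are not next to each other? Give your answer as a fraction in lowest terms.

There are 9! = 362880 arrangements.
Arrangements with Q and X adjacent: 2·8! = 80640.
So not adjacent: 362880 − 80640 = 282240, probability 282240/362880 = 7/9.

7/9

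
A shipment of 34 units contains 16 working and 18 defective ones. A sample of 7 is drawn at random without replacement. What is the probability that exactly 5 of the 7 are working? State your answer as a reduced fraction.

Total number of selections: C(34,7) = 5379616.
Selections with exactly 5 working: choose 5 of the 16 working and 2 of the 18 defective, C(16,5)·C(18,2) = 4368·153 = 668304.
Probability = 668304/5379616 = 2457/19778.

2457/19778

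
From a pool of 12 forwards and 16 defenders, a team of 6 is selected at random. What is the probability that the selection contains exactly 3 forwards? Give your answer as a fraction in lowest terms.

The sample space is all 6-subsets of the 28: C(28,6) = 376740.
Selections with exactly 3 forwards: choose 3 of the 12 forwards and 3 of the 16 defenders, C(12,3)·C(16,3) = 220·560 = 123200.
Probability = 123200/376740 = 880/2691.

880/2691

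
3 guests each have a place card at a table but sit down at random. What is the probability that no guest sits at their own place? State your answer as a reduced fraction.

There are 3! = 6 seatings.
By inclusion-exclusion, seatings with no fixed points: C(3,0)·3! − C(3,1)·2! + C(3,2)·1! − C(3,3)·0! = 2.
Probability = 2/6 = 1/3.

1/3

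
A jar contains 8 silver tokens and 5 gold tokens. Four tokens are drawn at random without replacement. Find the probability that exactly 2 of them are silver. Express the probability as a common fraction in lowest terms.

56/143

Total number of selections: C(13,4) = 715.
Selections with exactly 2 silver: choose 2 of the 8 silver and 2 of the 5 gold, C(8,2)·C(5,2) = 28·10 = 280.
Probability = 280/715 = 56/143.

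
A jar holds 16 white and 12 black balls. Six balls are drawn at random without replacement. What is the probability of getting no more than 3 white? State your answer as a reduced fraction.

Total selections: C(28,6) = 376740.
Count the complement (more than 3 white): C(16,4)·C(12,2) + C(16,5)·C(12,1) + C(16,6)·C(12,0) = 120120 + 52416 + 8008 = 180544.
Probability = 1 − 180544/376740 = 196196/376740 = 539/1035.

539/1035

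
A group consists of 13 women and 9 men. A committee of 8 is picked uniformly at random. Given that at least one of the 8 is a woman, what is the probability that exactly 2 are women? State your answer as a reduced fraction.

56/2733

Work in counts. Selections with at least one woman: C(22,8) − C(9,8) = 319770 − 9 = 319761.
Of those, selections where exactly 2 are women: C(13,2)·C(9,6) = 78·84 = 6552.
Conditional probability = 6552/319761 = 56/2733.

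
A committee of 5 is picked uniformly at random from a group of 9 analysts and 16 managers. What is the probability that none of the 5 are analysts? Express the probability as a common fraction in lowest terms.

There are C(25,5) = 53130 possible selections.
Selections with no analysts (all managers): C(16,5) = 4368.
Probability = 4368/53130 = 104/1265.

104/1265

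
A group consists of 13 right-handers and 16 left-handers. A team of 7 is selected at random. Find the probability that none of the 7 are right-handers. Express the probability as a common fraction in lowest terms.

There are C(29,7) = 1560780 possible selections.
Selections with no right-handers (all left-handers): C(16,7) = 11440.
Probability = 11440/1560780 = 44/6003.

44/6003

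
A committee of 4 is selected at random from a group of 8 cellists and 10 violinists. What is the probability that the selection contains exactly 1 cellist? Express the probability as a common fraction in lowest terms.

16/51

There are C(18,4) = 3060 ways to choose 4 from 18.
Selections with exactly 1 cellist: choose 1 of the 8 cellists and 3 of the 10 violinists, C(8,1)·C(10,3) = 8·120 = 960.
Probability = 960/3060 = 16/51.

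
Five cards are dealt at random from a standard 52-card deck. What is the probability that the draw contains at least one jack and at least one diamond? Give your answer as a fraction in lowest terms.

There are C(52,5) = 2598960 possible draws.
By inclusion-exclusion on the complements, draws missing all jacks or all diamonds: C(48,5) + C(39,5) − C(36,5) = 1712304 + 575757 − 376992 = 1911069.
So draws with at least one of each: 2598960 − 1911069 = 687891, probability 687891/2598960 = 229297/866320.

229297/866320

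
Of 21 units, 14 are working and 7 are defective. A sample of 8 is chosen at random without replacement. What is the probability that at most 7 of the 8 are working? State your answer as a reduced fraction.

There are C(21,8) = 203490 ways to choose the 8.
The complement is exactly 8 working: C(14,8)·C(7,0) = 3003.
Probability = 1 − 3003/203490 = 200487/203490 = 9547/9690.

9547/9690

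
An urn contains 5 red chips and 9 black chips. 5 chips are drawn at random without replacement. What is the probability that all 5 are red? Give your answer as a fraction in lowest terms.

There are C(14,5) = 2002 possible selections.
Selections with all red: C(5,5) = 1.
Probability = 1/2002.

1/2002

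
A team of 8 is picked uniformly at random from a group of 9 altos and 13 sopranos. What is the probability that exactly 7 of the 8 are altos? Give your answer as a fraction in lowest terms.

26/17765

The sample space is all 8-subsets of the 22: C(22,8) = 319770.
Selections with exactly 7 altos: choose 7 of the 9 altos and 1 of the 13 sopranos, C(9,7)·C(13,1) = 36·13 = 468.
Probability = 468/319770 = 26/17765.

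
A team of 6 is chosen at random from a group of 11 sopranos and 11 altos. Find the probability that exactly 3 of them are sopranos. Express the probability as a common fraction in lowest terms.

825/2261

The sample space is all 6-subsets of the 22: C(22,6) = 74613.
Selections with exactly 3 sopranos: choose 3 of the 11 sopranos and 3 of the 11 altos, C(11,3)·C(11,3) = 165·165 = 27225.
Probability = 27225/74613 = 825/2261.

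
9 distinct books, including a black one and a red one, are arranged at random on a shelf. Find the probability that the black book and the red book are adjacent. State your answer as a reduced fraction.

2/9

There are 9! = 362880 arrangements.
Treat the black book and the red book as a block: 8! arrangements of the blocks × 2 orders within the block = 2·40320 = 80640.
Probability = 80640/362880 = 2/9.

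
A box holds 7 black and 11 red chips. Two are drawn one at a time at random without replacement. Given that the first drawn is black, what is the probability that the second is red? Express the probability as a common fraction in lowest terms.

11/17

After removing one black, 17 remain: 6 black and 11 red.
So the probability the next is red is 11/17.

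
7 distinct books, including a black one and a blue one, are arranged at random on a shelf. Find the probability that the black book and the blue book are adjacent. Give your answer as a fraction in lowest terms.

There are 7! = 5040 arrangements.
Treat the black book and the blue book as a block: 6! arrangements of the blocks × 2 orders within the block = 2·720 = 1440.
Probability = 1440/5040 = 2/7.

2/7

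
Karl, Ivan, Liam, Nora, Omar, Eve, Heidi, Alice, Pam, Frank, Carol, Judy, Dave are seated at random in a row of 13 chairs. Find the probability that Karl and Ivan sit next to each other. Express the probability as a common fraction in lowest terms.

2/13

There are 13! = 6227020800 arrangements.
Treat Karl and Ivan as a block: 12! arrangements of the blocks × 2 orders within the block = 2·479001600 = 958003200.
Probability = 958003200/6227020800 = 2/13.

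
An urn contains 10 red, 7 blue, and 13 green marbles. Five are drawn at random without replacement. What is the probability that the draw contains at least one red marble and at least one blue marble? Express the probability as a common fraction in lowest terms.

There are C(30,5) = 142506 possible draws.
By inclusion-exclusion on the complements, draws missing all red or all blue: C(20,5) + C(23,5) − C(13,5) = 15504 + 33649 − 1287 = 47866.
So draws with at least one of each: 142506 − 47866 = 94640, probability 94640/142506 = 520/783.

520/783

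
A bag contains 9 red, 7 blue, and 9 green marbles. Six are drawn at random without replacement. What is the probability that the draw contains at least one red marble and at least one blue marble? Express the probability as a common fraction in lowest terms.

There are C(25,6) = 177100 possible draws.
By inclusion-exclusion on the complements, draws missing all red or all blue: C(16,6) + C(18,6) − C(9,6) = 8008 + 18564 − 84 = 26488.
So draws with at least one of each: 177100 − 26488 = 150612, probability 150612/177100 = 489/575.

489/575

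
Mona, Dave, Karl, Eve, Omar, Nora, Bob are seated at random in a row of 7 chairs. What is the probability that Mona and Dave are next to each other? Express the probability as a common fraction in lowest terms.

There are 7! = 5040 arrangements.
Treat Mona and Dave as a block: 6! arrangements of the blocks × 2 orders within the block = 2·720 = 1440.
Probability = 1440/5040 = 2/7.

2/7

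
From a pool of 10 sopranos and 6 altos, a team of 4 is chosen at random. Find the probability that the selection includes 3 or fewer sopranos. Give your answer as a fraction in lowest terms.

There are C(16,4) = 1820 ways to choose the 4.
The complement is exactly 4 sopranos: C(10,4)·C(6,0) = 210.
Probability = 1 − 210/1820 = 1610/1820 = 23/26.

23/26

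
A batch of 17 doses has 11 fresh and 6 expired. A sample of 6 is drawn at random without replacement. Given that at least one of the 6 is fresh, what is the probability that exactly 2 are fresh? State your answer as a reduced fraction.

1/15

Work in counts. Selections with at least one fresh: C(17,6) − C(6,6) = 12376 − 1 = 12375.
Of those, selections where exactly 2 are fresh: C(11,2)·C(6,4) = 55·15 = 825.
Conditional probability = 825/12375 = 1/15.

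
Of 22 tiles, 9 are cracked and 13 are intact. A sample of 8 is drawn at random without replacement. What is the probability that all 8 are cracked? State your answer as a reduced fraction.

1/35530

There are C(22,8) = 319770 possible selections.
Selections with all cracked: C(9,8) = 9.
Probability = 9/319770 = 1/35530.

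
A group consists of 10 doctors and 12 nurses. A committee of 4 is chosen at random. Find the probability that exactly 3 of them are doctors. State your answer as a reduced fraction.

Total number of selections: C(22,4) = 7315.
Selections with exactly 3 doctors: choose 3 of the 10 doctors and 1 of the 12 nurses, C(10,3)·C(12,1) = 120·12 = 1440.
Probability = 1440/7315 = 288/1463.

288/1463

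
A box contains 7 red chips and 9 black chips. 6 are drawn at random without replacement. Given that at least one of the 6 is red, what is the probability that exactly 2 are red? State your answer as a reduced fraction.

189/566

Work in counts. Selections with at least one red: C(16,6) − C(9,6) = 8008 − 84 = 7924.
Of those, selections where exactly 2 are red: C(7,2)·C(9,4) = 21·126 = 2646.
Conditional probability = 2646/7924 = 189/566.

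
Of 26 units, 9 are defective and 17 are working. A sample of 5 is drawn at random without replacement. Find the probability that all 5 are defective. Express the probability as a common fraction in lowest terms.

63/32890

There are C(26,5) = 65780 possible selections.
Selections with all defective: C(9,5) = 126.
Probability = 126/65780 = 63/32890.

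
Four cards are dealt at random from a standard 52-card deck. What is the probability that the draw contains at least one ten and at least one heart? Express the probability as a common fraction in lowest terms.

52799/270725

There are C(52,4) = 270725 possible draws.
By inclusion-exclusion on the complements, draws missing all tens or all hearts: C(48,4) + C(39,4) − C(36,4) = 194580 + 82251 − 58905 = 217926.
So draws with at least one of each: 270725 − 217926 = 52799, probability 52799/270725.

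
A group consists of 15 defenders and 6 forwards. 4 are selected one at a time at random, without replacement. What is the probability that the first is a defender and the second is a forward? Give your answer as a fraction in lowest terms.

3/14

Multiply the conditional probabilities at each draw: 15/21 · 6/20 = 90/420 = 3/14.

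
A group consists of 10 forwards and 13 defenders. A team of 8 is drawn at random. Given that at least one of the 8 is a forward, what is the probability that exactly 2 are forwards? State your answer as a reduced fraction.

2340/14819

Work in counts. Selections with at least one forward: C(23,8) − C(13,8) = 490314 − 1287 = 489027.
Of those, selections where exactly 2 are forwards: C(10,2)·C(13,6) = 45·1716 = 77220.
Conditional probability = 77220/489027 = 2340/14819.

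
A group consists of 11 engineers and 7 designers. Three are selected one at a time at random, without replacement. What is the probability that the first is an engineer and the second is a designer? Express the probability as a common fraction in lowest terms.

77/306

Multiply the conditional probabilities at each draw: 11/18 · 7/17 = 77/306.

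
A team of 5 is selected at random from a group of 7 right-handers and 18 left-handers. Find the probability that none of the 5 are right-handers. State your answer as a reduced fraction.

204/1265

There are C(25,5) = 53130 possible selections.
Selections with no right-handers (all left-handers): C(18,5) = 8568.
Probability = 8568/53130 = 204/1265.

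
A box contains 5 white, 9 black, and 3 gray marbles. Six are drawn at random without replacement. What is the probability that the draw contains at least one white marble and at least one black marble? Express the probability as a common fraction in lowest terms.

12/13

There are C(17,6) = 12376 possible draws.
By inclusion-exclusion on the complements, draws missing all white or all black: C(12,6) + C(8,6) − C(3,6) = 924 + 28 − 0 = 952.
So draws with at least one of each: 12376 − 952 = 11424, probability 11424/12376 = 12/13.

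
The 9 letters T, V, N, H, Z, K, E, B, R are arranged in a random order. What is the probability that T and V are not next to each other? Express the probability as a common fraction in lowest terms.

There are 9! = 362880 arrangements.
Arrangements with T and V adjacent: 2·8! = 80640.
So not adjacent: 362880 − 80640 = 282240, probability 282240/362880 = 7/9.

7/9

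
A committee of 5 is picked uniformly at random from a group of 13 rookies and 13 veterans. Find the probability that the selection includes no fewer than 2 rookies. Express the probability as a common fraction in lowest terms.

193/230

There are C(26,5) = 65780 ways to choose the 5.
Favorable selections (no fewer than 2 rookies): C(13,2)·C(13,3) + C(13,3)·C(13,2) + C(13,4)·C(13,1) + C(13,5)·C(13,0) = 22308 + 22308 + 9295 + 1287 = 55198.
Probability = 55198/65780 = 193/230.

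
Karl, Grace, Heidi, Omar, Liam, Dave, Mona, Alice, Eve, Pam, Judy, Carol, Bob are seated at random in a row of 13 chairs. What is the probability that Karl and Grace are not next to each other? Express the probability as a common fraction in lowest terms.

11/13

There are 13! = 6227020800 arrangements.
Arrangements with Karl and Grace adjacent: 2·12! = 958003200.
So not adjacent: 6227020800 − 958003200 = 5269017600, probability 5269017600/6227020800 = 11/13.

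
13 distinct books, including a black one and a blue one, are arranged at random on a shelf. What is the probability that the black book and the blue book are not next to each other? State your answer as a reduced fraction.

11/13

There are 13! = 6227020800 arrangements.
Arrangements with the black book and the blue book adjacent: 2·12! = 958003200.
So not adjacent: 6227020800 − 958003200 = 5269017600, probability 5269017600/6227020800 = 11/13.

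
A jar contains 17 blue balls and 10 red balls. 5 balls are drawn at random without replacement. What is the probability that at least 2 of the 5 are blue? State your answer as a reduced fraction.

Total selections: C(27,5) = 80730.
Count the complement (fewer than 2 blue): C(17,0)·C(10,5) + C(17,1)·C(10,4) = 252 + 3570 = 3822.
Probability = 1 − 3822/80730 = 76908/80730 = 986/1035.

986/1035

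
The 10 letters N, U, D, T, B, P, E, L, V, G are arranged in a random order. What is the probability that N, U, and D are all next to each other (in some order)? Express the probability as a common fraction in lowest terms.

There are 10! = 3628800 arrangements.
Treat the three as one block: 8! placements × 3! orders within the block = 40320·6 = 241920.
Probability = 241920/3628800 = 1/15.

1/15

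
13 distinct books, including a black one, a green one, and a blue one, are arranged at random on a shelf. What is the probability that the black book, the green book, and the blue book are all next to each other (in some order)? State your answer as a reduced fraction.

1/26

There are 13! = 6227020800 arrangements.
Treat the three as one block: 11! placements × 3! orders within the block = 39916800·6 = 239500800.
Probability = 239500800/6227020800 = 1/26.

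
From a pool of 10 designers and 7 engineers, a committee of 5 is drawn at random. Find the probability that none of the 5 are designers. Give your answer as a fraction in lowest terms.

There are C(17,5) = 6188 possible selections.
Selections with no designers (all engineers): C(7,5) = 21.
Probability = 21/6188 = 3/884.

3/884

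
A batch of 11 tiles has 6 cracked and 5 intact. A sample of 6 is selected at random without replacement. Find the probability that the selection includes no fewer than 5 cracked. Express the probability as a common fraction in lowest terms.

31/462

Total selections: C(11,6) = 462.
Favorable selections (no fewer than 5 cracked): C(6,5)·C(5,1) + C(6,6)·C(5,0) = 30 + 1 = 31.
Probability = 31/462.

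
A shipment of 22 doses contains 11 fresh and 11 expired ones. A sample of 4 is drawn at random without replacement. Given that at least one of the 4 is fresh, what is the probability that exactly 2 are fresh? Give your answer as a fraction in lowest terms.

55/127

Work in counts. Selections with at least one fresh: C(22,4) − C(11,4) = 7315 − 330 = 6985.
Of those, selections where exactly 2 are fresh: C(11,2)·C(11,2) = 55·55 = 3025.
Conditional probability = 3025/6985 = 55/127.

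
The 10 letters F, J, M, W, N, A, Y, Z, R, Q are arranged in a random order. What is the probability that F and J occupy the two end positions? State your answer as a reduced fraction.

1/45

There are 10! = 3628800 arrangements.
Place F and J at the ends in 2 ways, arrange the remaining 8 in 8! = 40320 ways: 2·40320 = 80640.
Probability = 80640/3628800 = 1/45.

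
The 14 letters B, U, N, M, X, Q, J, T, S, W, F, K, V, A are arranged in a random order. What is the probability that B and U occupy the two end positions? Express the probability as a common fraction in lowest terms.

1/91

There are 14! = 87178291200 arrangements.
Place B and U at the ends in 2 ways, arrange the remaining 12 in 12! = 479001600 ways: 2·479001600 = 958003200.
Probability = 958003200/87178291200 = 1/91.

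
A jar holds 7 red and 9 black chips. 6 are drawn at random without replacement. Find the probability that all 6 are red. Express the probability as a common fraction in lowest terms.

1/1144

There are C(16,6) = 8008 possible selections.
Selections with all red: C(7,6) = 7.
Probability = 7/8008 = 1/1144.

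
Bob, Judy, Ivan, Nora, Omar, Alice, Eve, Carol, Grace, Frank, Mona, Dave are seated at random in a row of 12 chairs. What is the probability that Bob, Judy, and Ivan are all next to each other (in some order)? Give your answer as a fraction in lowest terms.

There are 12! = 479001600 arrangements.
Treat the three as one block: 10! placements × 3! orders within the block = 3628800·6 = 21772800.
Probability = 21772800/479001600 = 1/22.

1/22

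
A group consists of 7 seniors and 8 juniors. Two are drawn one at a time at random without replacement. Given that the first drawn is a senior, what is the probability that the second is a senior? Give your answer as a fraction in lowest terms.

3/7

After removing one senior, 14 remain: 6 seniors and 8 juniors.
So the probability the next is a senior is 6/14 = 3/7.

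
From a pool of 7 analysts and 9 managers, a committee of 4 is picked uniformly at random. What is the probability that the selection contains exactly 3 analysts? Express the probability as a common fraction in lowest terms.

9/52

The sample space is all 4-subsets of the 16: C(16,4) = 1820.
Selections with exactly 3 analysts: choose 3 of the 7 analysts and 1 of the 9 managers, C(7,3)·C(9,1) = 35·9 = 315.
Probability = 315/1820 = 9/52.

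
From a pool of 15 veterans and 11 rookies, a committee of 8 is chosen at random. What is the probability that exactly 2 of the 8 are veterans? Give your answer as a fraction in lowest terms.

882/28405

The sample space is all 8-subsets of the 26: C(26,8) = 1562275.
Selections with exactly 2 veterans: choose 2 of the 15 veterans and 6 of the 11 rookies, C(15,2)·C(11,6) = 105·462 = 48510.
Probability = 48510/1562275 = 882/28405.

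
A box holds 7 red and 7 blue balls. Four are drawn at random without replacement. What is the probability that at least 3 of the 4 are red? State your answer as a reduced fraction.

Total selections: C(14,4) = 1001.
Favorable selections (at least 3 red): C(7,3)·C(7,1) + C(7,4)·C(7,0) = 245 + 35 = 280.
Probability = 280/1001 = 40/143.

40/143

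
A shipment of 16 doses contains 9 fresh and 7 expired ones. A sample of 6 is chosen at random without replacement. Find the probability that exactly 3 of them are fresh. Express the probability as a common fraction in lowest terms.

There are C(16,6) = 8008 ways to choose 6 from 16.
Selections with exactly 3 fresh: choose 3 of the 9 fresh and 3 of the 7 expired, C(9,3)·C(7,3) = 84·35 = 2940.
Probability = 2940/8008 = 105/286.

105/286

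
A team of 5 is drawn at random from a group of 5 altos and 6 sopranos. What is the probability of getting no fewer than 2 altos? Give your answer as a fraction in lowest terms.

127/154

There are C(11,5) = 462 ways to choose the 5.
Count the complement (fewer than 2 altos): C(5,0)·C(6,5) + C(5,1)·C(6,4) = 6 + 75 = 81.
Probability = 1 − 81/462 = 381/462 = 127/154.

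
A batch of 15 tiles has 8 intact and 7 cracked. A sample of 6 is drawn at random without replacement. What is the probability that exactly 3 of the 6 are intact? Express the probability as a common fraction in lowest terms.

Total number of selections: C(15,6) = 5005.
Selections with exactly 3 intact: choose 3 of the 8 intact and 3 of the 7 cracked, C(8,3)·C(7,3) = 56·35 = 1960.
Probability = 1960/5005 = 56/143.

56/143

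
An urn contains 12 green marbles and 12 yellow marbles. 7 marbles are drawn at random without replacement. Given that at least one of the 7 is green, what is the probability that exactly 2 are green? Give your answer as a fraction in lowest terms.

Work in counts. Selections with at least one green: C(24,7) − C(12,7) = 346104 − 792 = 345312.
Of those, selections where exactly 2 are green: C(12,2)·C(12,5) = 66·792 = 52272.
Conditional probability = 52272/345312 = 33/218.

33/218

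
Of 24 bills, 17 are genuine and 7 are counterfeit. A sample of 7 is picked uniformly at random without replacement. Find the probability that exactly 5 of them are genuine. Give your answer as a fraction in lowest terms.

There are C(24,7) = 346104 ways to choose 7 from 24.
Selections with exactly 5 genuine: choose 5 of the 17 genuine and 2 of the 7 counterfeit, C(17,5)·C(7,2) = 6188·21 = 129948.
Probability = 129948/346104 = 10829/28842.

10829/28842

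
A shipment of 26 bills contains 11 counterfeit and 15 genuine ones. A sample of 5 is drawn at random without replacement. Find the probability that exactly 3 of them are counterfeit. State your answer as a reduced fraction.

The sample space is all 5-subsets of the 26: C(26,5) = 65780.
Selections with exactly 3 counterfeit: choose 3 of the 11 counterfeit and 2 of the 15 genuine, C(11,3)·C(15,2) = 165·105 = 17325.
Probability = 17325/65780 = 315/1196.

315/1196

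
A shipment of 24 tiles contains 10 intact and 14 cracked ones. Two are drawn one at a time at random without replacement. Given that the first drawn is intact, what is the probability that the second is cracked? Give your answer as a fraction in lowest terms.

14/23

After removing one intact, 23 remain: 9 intact and 14 cracked.
So the probability the next is cracked is 14/23.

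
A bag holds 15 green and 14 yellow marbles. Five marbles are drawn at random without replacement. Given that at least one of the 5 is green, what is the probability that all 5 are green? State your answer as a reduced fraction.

Work in counts. Selections with at least one green: C(29,5) − C(14,5) = 118755 − 2002 = 116753.
Of those, selections where all 5 are green: C(15,5) = 3003.
Conditional probability = 3003/116753 = 33/1283.

33/1283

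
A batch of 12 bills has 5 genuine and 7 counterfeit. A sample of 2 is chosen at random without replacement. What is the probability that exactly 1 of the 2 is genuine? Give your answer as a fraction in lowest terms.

35/66

Total number of selections: C(12,2) = 66.
Selections with exactly 1 genuine: choose 1 of the 5 genuine and 1 of the 7 counterfeit, C(5,1)·C(7,1) = 5·7 = 35.
Probability = 35/66.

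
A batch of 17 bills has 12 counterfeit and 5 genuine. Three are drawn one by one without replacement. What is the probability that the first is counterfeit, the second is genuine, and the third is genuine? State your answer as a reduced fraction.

Multiply the conditional probabilities at each draw: 12/17 · 5/16 · 4/15 = 240/4080 = 1/17.

1/17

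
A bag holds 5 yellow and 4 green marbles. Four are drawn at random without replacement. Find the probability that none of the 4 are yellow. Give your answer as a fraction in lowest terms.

1/126

There are C(9,4) = 126 possible selections.
Selections with no yellow (all green): C(4,4) = 1.
Probability = 1/126.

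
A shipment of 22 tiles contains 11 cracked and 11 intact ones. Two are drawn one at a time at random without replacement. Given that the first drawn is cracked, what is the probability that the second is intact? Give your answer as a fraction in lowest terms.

11/21

After removing one cracked, 21 remain: 10 cracked and 11 intact.
So the probability the next is intact is 11/21.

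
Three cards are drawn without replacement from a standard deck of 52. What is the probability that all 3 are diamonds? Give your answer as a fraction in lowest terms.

There are C(52,3) = 22100 possible 3-card hands.
Hands that are all diamonds: C(13,3) = 286.
Probability = 286/22100 = 11/850.

11/850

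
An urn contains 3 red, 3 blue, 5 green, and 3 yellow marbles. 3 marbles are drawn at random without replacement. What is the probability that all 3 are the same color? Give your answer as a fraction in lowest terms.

1/28

There are C(14,3) = 364 ways to draw 3 marbles.
All same color: C(3,3) + C(3,3) + C(5,3) + C(3,3) = 1 + 1 + 10 + 1 = 13.
Probability = 13/364 = 1/28.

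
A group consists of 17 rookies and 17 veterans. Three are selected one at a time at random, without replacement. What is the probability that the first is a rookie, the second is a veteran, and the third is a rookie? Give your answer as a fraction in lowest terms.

Multiply the conditional probabilities at each draw: 17/34 · 17/33 · 16/32 = 4624/35904 = 17/132.

17/132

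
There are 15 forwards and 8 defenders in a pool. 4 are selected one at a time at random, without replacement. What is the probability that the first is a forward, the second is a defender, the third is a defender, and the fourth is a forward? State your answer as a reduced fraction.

14/253

Multiply the conditional probabilities at each draw: 15/23 · 8/22 · 7/21 · 14/20 = 11760/212520 = 14/253.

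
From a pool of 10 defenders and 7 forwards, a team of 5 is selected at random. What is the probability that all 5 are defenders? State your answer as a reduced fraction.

9/221

There are C(17,5) = 6188 possible selections.
Selections with all defenders: C(10,5) = 252.
Probability = 252/6188 = 9/221.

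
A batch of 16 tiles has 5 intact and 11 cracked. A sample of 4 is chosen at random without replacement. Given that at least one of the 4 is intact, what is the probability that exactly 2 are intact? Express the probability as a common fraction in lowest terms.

Work in counts. Selections with at least one intact: C(16,4) − C(11,4) = 1820 − 330 = 1490.
Of those, selections where exactly 2 are intact: C(5,2)·C(11,2) = 10·55 = 550.
Conditional probability = 550/1490 = 55/149.

55/149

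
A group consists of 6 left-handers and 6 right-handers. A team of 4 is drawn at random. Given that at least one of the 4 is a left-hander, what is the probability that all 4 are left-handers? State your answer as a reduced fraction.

1/32

Work in counts. Selections with at least one left-hander: C(12,4) − C(6,4) = 495 − 15 = 480.
Of those, selections where all 4 are left-handers: C(6,4) = 15.
Conditional probability = 15/480 = 1/32.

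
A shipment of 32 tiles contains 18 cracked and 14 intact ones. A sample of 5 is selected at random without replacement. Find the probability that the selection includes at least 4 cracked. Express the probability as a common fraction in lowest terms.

459/1798

Total selections: C(32,5) = 201376.
Favorable selections (at least 4 cracked): C(18,4)·C(14,1) + C(18,5)·C(14,0) = 42840 + 8568 = 51408.
Probability = 51408/201376 = 459/1798.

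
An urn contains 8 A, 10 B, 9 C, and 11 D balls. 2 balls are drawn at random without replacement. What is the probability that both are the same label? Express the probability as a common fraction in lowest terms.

There are C(38,2) = 703 ways to draw 2 balls.
All same label: C(8,2) + C(10,2) + C(9,2) + C(11,2) = 28 + 45 + 36 + 55 = 164.
Probability = 164/703.

164/703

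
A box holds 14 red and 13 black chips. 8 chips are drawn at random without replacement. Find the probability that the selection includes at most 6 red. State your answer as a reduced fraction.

There are C(27,8) = 2220075 ways to choose the 8.
Count the complement (more than 6 red): C(14,7)·C(13,1) + C(14,8)·C(13,0) = 44616 + 3003 = 47619.
Probability = 1 − 47619/2220075 = 2172456/2220075 = 1688/1725.

1688/1725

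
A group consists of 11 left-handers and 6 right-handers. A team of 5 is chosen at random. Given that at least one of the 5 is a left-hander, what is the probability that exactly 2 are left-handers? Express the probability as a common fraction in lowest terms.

Work in counts. Selections with at least one left-hander: C(17,5) − C(6,5) = 6188 − 6 = 6182.
Of those, selections where exactly 2 are left-handers: C(11,2)·C(6,3) = 55·20 = 1100.
Conditional probability = 1100/6182 = 50/281.

50/281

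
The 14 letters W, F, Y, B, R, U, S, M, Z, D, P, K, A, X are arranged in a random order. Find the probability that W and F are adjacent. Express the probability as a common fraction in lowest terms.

There are 14! = 87178291200 arrangements.
Treat W and F as a block: 13! arrangements of the blocks × 2 orders within the block = 2·6227020800 = 12454041600.
Probability = 12454041600/87178291200 = 1/7.

1/7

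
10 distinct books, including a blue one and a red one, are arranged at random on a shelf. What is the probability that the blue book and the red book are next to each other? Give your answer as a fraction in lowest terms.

1/5

There are 10! = 3628800 arrangements.
Treat the blue book and the red book as a block: 9! arrangements of the blocks × 2 orders within the block = 2·362880 = 725760.
Probability = 725760/3628800 = 1/5.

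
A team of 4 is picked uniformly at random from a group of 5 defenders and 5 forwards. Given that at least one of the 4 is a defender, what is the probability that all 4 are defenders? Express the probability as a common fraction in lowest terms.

Work in counts. Selections with at least one defender: C(10,4) − C(5,4) = 210 − 5 = 205.
Of those, selections where all 4 are defenders: C(5,4) = 5.
Conditional probability = 5/205 = 1/41.

1/41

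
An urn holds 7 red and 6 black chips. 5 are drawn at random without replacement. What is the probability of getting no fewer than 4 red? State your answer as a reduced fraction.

7/39

There are C(13,5) = 1287 ways to choose the 5.
Favorable selections (no fewer than 4 red): C(7,4)·C(6,1) + C(7,5)·C(6,0) = 210 + 21 = 231.
Probability = 231/1287 = 7/39.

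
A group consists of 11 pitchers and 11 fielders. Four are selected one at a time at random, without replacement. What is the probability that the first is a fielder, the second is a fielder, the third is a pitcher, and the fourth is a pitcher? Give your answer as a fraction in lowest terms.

55/798

Multiply the conditional probabilities at each draw: 11/22 · 10/21 · 11/20 · 10/19 = 12100/175560 = 55/798.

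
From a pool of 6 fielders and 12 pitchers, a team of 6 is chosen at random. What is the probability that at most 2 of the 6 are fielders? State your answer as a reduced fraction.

4367/6188

There are C(18,6) = 18564 ways to choose the 6.
Favorable selections (at most 2 fielders): C(6,0)·C(12,6) + C(6,1)·C(12,5) + C(6,2)·C(12,4) = 924 + 4752 + 7425 = 13101.
Probability = 13101/18564 = 4367/6188.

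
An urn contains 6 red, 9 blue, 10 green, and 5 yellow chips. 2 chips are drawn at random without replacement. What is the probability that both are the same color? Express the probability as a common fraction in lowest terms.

106/435

There are C(30,2) = 435 ways to draw 2 chips.
All same color: C(6,2) + C(9,2) + C(10,2) + C(5,2) = 15 + 36 + 45 + 10 = 106.
Probability = 106/435.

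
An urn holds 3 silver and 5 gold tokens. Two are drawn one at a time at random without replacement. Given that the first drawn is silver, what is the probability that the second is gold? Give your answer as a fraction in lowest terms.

After removing one silver, 7 remain: 2 silver and 5 gold.
So the probability the next is gold is 5/7.

5/7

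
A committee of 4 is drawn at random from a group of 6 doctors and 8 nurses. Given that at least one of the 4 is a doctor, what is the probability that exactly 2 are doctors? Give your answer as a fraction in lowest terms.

60/133

Work in counts. Selections with at least one doctor: C(14,4) − C(8,4) = 1001 − 70 = 931.
Of those, selections where exactly 2 are doctors: C(6,2)·C(8,2) = 15·28 = 420.
Conditional probability = 420/931 = 60/133.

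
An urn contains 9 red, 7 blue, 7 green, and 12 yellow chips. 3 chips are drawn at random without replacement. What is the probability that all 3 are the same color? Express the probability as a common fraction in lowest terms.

2/35

There are C(35,3) = 6545 ways to draw 3 chips.
All same color: C(9,3) + C(7,3) + C(7,3) + C(12,3) = 84 + 35 + 35 + 220 = 374.
Probability = 374/6545 = 2/35.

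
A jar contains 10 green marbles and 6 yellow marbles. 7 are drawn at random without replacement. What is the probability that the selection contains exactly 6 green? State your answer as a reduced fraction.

There are C(16,7) = 11440 ways to choose 7 from 16.
Selections with exactly 6 green: choose 6 of the 10 green and 1 of the 6 yellow, C(10,6)·C(6,1) = 210·6 = 1260.
Probability = 1260/11440 = 63/572.

63/572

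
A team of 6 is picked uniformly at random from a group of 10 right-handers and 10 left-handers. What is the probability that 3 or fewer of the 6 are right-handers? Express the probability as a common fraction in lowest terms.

443/646

There are C(20,6) = 38760 ways to choose the 6.
Count the complement (more than 3 right-handers): C(10,4)·C(10,2) + C(10,5)·C(10,1) + C(10,6)·C(10,0) = 9450 + 2520 + 210 = 12180.
Probability = 1 − 12180/38760 = 26580/38760 = 443/646.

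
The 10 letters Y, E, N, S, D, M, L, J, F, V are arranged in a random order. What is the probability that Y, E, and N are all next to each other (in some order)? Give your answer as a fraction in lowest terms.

1/15

There are 10! = 3628800 arrangements.
Treat the three as one block: 8! placements × 3! orders within the block = 40320·6 = 241920.
Probability = 241920/3628800 = 1/15.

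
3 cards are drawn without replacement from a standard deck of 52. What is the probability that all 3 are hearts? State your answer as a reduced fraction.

11/850

There are C(52,3) = 22100 possible 3-card hands.
Hands that are all hearts: C(13,3) = 286.
Probability = 286/22100 = 11/850.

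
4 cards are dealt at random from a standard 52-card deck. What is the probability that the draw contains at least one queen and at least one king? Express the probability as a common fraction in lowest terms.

1332/20825

There are C(52,4) = 270725 possible draws.
By inclusion-exclusion on the complements, draws missing all queens or all kings: C(48,4) + C(48,4) − C(44,4) = 194580 + 194580 − 135751 = 253409.
So draws with at least one of each: 270725 − 253409 = 17316, probability 17316/270725 = 1332/20825.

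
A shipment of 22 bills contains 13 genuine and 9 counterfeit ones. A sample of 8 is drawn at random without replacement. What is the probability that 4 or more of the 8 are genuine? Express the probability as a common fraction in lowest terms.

Total selections: C(22,8) = 319770.
Count the complement (fewer than 4 genuine): C(13,0)·C(9,8) + C(13,1)·C(9,7) + C(13,2)·C(9,6) + C(13,3)·C(9,5) = 9 + 468 + 6552 + 36036 = 43065.
Probability = 1 − 43065/319770 = 276705/319770 = 559/646.

559/646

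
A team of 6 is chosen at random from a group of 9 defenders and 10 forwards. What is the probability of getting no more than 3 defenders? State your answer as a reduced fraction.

There are C(19,6) = 27132 ways to choose the 6.
Count the complement (more than 3 defenders): C(9,4)·C(10,2) + C(9,5)·C(10,1) + C(9,6)·C(10,0) = 5670 + 1260 + 84 = 7014.
Probability = 1 − 7014/27132 = 20118/27132 = 479/646.

479/646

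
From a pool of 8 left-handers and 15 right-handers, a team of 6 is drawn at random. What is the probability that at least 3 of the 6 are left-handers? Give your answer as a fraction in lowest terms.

Total selections: C(23,6) = 100947.
Count the complement (fewer than 3 left-handers): C(8,0)·C(15,6) + C(8,1)·C(15,5) + C(8,2)·C(15,4) = 5005 + 24024 + 38220 = 67249.
Probability = 1 − 67249/100947 = 33698/100947 = 4814/14421.

4814/14421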